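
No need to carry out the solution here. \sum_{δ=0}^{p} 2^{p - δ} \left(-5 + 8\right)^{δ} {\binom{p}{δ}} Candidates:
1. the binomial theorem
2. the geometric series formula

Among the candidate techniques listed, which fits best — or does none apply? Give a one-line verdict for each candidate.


Technique: the binomial theorem — the summand is term δ of a binomial expansion in (-5 + 8) and 2; the whole sum is a single power.
- the binomial theorem: yes, a natural case for it.
- the geometric series formula — the term-to-term ratio drifts with the index — the one thing the geometric formula cannot absorb.


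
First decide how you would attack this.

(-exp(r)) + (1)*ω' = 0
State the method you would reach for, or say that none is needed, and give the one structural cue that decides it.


Verdict: no special technique — with ω absent the equation is not coupled at all: direct integration in r.


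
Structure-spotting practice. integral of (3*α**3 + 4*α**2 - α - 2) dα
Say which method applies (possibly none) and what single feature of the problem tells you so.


Best approach: no special technique — scan for structure and find none: constant multiples of powers of α, integrate directly.


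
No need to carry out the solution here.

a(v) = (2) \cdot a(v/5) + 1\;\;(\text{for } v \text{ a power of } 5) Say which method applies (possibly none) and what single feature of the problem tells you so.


Method: the master substitution — the argument contracts 5-fold per step: reindex v exponentially and solve the linear recurrence in the new index.


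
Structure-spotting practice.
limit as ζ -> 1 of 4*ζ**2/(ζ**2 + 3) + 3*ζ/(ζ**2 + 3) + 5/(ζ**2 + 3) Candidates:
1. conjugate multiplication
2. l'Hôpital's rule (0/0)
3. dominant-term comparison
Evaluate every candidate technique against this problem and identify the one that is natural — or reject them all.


Diagnosis: no special technique — the expression is continuous at 1 — substitute and evaluate; no indeterminate form appears.
- conjugate multiplication: rationalization has no target — no divergent radical difference appears.
- l'Hôpital's rule (0/0): substituting the point produces a determinate value, not a 0 over 0 clash.
- dominant-term comparison — this limit is not decided by comparing leading-term growth at infinity.


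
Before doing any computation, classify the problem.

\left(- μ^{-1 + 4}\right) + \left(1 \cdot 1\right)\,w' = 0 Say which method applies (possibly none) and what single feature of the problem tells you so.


Diagnosis: no special technique — the slope is a pure function of μ; integrate both sides and be done.


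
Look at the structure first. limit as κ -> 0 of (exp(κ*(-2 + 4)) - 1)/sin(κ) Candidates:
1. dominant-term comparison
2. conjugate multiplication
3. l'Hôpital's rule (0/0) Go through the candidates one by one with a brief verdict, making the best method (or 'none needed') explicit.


Technique: l'Hôpital's rule (0/0) — both numerator and denominator vanish at 0: the genuine 0/0 indeterminate that l'Hôpital exists for. One could equally expand both pieces locally and compare leading terms; the rule does that in one stroke.
- dominant-term comparison — no ranking of term growth rates resolves the limit here.
- conjugate multiplication: there are no radicals in tension whose conjugate would simplify matters.
- l'Hôpital's rule (0/0): applicable, and directly so.


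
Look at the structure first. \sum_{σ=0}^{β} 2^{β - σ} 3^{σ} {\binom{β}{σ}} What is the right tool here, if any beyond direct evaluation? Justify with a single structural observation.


Method: the binomial theorem — binomial coefficients against complementary powers of 3 and 2: recognize the binomial expansion and resum.


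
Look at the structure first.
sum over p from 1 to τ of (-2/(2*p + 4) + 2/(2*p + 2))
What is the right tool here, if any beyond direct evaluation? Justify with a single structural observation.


Technique: telescoping — difference-of-shifts structure (each term adds 2/(2*p + 2), then subtracts its one-index-advanced value, which the following term adds back) leaves only the first and last pieces standing.


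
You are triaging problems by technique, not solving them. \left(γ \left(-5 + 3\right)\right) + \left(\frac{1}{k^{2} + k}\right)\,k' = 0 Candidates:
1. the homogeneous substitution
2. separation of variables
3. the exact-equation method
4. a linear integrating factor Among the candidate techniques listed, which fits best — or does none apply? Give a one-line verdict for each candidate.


Diagnosis: separation of variables — solved for the derivative, the right side splits multiplicatively into a function of each variable alone — divide and integrate each side. This doubles as a Bernoulli equation in the unknown as written; dividing and integrating works on it directly.
- the homogeneous substitution — solved for the derivative, the right side changes under joint scaling of the two variables.
- separation of variables — yes — fits the structure here.
- the exact-equation method: any potential here is of the trivial single-variable kind; the exact method earns its name only with genuine cross terms.
- a linear integrating factor: a nonlinear term in the unknown puts this outside the integrating-factor template.


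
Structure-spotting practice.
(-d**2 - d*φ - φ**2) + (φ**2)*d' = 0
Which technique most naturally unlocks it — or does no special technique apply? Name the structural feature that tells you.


Technique: the homogeneous substitution — solved for the derivative, the right side is unchanged under scaling φ and d together — it depends only on the ratio d/φ, so substitute a single ratio variable.


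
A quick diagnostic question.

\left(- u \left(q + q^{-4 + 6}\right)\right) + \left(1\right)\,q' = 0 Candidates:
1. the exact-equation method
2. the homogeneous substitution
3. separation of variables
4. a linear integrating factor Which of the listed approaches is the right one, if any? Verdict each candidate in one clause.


Diagnosis: separation of variables — the slope splits multiplicatively: u carrying all u-dependence times (q + q^{-4 + 6}) carrying all q-dependence — separate and integrate. This doubles as a Bernoulli equation in the unknown as written; dividing and integrating works on it directly.
- the exact-equation method — the cross partial derivatives disagree, so no single potential exists.
- the homogeneous substitution — the slope is not a function of the ratio of the variables alone.
- separation of variables: yes, a natural case for it.
- a linear integrating factor — the unknown enters nonlinearly (through a power, a denominator, or a transcendental function), which the linear integrating-factor recipe cannot absorb as-is — any repair would come from a preliminary substitution, not the factor.


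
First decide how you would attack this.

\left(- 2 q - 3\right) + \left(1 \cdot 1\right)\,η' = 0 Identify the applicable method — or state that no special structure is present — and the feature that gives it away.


Diagnosis: no special technique — solved for the derivative, η never appears on the right — this is a direct integration in q, not a differential-equations problem at heart.


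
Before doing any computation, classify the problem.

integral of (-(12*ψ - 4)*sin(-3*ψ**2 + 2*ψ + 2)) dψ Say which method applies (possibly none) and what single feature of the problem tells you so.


Technique: u-substitution — collected, the integrand has one factor that is, up to a constant, the derivative of an inner expression the rest depends on — substitute for that inner expression.


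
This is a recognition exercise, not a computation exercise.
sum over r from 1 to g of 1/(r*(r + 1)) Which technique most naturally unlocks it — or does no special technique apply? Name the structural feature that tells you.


Diagnosis: telescoping — the denominator's roots in 1/(r*(r + 1)) sit an integer apart: decomposition produces a self-cancelling chain.


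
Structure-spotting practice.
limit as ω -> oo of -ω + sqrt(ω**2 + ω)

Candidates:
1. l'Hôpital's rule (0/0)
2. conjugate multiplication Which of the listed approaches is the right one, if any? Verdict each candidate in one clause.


Best approach: conjugate multiplication — this difference gives up after one conjugate multiplication — the radical structure cancels against its conjugate.
- l'Hôpital's rule (0/0): substitution produces ∞ − ∞ rather than a vanishing quotient; the rule needs a 0/0 ratio to act on.
- conjugate multiplication: applicable, and directly so.


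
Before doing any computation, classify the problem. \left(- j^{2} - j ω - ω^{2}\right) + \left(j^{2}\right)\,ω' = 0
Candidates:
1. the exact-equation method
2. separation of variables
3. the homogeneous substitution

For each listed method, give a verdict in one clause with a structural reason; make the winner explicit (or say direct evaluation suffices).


Diagnosis: the homogeneous substitution — solved for the derivative, the right side is unchanged under scaling j and ω together — it depends only on the ratio ω/j, so substitute a single ratio variable.
- the exact-equation method — the mixed partial derivatives differ, so the left side is not a total differential.
- separation of variables — the two dependences do not factor apart.
- the homogeneous substitution — yes, a natural case for it.


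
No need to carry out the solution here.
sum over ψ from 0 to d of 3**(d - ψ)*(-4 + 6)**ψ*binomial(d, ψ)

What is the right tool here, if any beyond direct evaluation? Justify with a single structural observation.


Technique: the binomial theorem — the binomial coefficients weight matched powers of (-4 + 6) and 3, which is exactly the expansion of a binomial power.


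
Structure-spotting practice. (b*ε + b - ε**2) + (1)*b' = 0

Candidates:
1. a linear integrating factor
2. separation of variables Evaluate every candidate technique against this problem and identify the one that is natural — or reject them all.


Best approach: a linear integrating factor — linear in the unknown with genuine forcing: multiply through by the exponential of the integrated coefficient and the left side closes into one derivative.
- a linear integrating factor: yes, a natural case for it.
- separation of variables: no algebra isolates the independent variable on one side and the unknown on the other.


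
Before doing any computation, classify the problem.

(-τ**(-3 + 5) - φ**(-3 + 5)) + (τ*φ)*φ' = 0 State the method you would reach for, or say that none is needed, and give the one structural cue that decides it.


Diagnosis: the homogeneous substitution — the slope's numerator and denominator have matching total degree, so it depends only on φ/τ and the ratio substitution collapses it. A Bernoulli rewrite works here as the equation stands — the homogeneous substitution is the more immediate reading.


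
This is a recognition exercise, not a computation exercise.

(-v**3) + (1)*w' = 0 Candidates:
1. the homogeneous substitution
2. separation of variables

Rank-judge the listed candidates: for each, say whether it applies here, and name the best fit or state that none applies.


Method: no special technique — solved for the derivative, no w appears — this is antidifferentiation in v wearing ODE clothing.
- the homogeneous substitution: the slope does not depend on the ratio of the variables alone.
- separation of variables — separation is only trivially available — with the unknown absent from the slope this is a direct integration, not a separation problem.


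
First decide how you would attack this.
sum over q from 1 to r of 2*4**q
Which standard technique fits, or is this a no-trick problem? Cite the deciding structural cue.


Diagnosis: the geometric series formula — each summand is the previous one scaled by 4; that constant multiplier is itself the geometric structure.


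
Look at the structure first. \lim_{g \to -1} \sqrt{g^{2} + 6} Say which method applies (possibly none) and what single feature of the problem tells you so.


Diagnosis: no special technique — the function is continuous at -1; evaluation is itself the limit, no machinery required.


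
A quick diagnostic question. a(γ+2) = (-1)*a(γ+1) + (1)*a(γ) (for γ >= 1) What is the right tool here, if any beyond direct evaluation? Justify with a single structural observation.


Best approach: the characteristic-root method — constant coefficients and linearity mean the ansatz r^γ reduces it to solving the characteristic polynomial.


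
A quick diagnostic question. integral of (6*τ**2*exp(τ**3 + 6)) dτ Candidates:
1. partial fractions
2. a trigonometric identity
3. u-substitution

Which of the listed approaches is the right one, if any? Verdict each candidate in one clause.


Technique: u-substitution — the only nontrivial dependence routes through τ**3 + 6, whose derivative supplies the leftover factor up to a constant multiple — u = τ**3 + 6 flattens it.
- partial fractions: there is no rational-function structure to decompose.
- a trigonometric identity: with no trigonometric functions present, identity rewriting has no target.
- u-substitution: yes, a natural case for it.


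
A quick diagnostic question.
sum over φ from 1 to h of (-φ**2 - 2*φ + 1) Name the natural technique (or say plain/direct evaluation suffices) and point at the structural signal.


Best approach: no special technique — with only polynomial terms in φ present, the classical sum-of-powers identities are all you need.


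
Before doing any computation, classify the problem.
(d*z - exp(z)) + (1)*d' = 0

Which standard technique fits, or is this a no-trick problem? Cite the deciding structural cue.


Technique: a linear integrating factor — the equation is linear in d with coefficient z; multiplying by the integrating factor exp(∫z) makes the left side a perfect derivative.


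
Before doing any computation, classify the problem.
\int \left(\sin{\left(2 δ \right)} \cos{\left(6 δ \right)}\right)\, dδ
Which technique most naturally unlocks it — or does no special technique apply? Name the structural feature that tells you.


Technique: a trigonometric identity — split \sin{\left(2 δ \right)} \cos{\left(6 δ \right)} with the angle-addition identities: the resulting sum integrates term by term.


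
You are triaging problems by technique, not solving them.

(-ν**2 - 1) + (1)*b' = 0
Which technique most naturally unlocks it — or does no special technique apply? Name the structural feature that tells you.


Diagnosis: no special technique — the slope is a pure function of ν; integrate both sides and be done.


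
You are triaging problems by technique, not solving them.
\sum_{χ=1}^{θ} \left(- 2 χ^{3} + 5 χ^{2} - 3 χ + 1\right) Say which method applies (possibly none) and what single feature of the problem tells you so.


Verdict: no special technique — no ratio, no shift structure, no binomial pattern: sum the constant-multiple powers of χ with known formulas.


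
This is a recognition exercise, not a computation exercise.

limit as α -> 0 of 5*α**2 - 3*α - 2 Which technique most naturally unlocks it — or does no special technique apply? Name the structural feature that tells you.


Method: no special technique — no denominator vanishes and nothing blows up at 0: direct substitution is the whole computation.


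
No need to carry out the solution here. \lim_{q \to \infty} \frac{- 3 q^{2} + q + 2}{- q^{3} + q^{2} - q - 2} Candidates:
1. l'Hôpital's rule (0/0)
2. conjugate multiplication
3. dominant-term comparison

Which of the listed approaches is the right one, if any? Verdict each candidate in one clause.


Best approach: dominant-term comparison — growth-rate triage: the leading powers of q decide the limit, everything else is noise.
- l'Hôpital's rule (0/0) — viewed as a single quotient this runs to ∞/∞, not the 0/0 clash this candidate addresses; an at-infinity variant of the rule would resolve it, but comparing leading growth reads the answer without differentiating.
- conjugate multiplication — there is no infinity-minus-infinity radical difference to rationalize.
- dominant-term comparison — applies; the problem has the shape this method handles.


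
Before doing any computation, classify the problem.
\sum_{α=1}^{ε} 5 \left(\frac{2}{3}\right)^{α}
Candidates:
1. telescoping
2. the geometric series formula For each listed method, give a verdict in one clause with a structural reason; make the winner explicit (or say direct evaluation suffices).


Verdict: the geometric series formula — the ratio of consecutive terms is the constant \frac{2}{3}, independent of the index — a geometric sum.
- telescoping — the terms as presented offer no neighboring cancellation — a telescoping rewrite may exist, but the displayed structure does not hand one over.
- the geometric series formula — yes, a natural case for it.


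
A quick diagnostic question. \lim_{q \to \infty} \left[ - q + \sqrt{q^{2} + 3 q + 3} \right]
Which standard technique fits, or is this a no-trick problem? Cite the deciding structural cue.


Technique: conjugate multiplication — divergence minus divergence hides a finite answer — expose it by pairing \sqrt{q^{2} + 3 q + 3} - q with its conjugate.


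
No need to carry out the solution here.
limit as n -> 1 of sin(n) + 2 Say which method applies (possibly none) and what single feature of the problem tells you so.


Diagnosis: no special technique — no vanishing denominator and no indeterminate clash at the point — evaluation is immediate.


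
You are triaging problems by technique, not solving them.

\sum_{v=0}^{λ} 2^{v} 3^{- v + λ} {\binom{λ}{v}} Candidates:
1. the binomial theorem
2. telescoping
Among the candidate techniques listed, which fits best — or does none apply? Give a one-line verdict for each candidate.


Method: the binomial theorem — {\binom{λ}{v}} weighting matched powers of 2 and 3 is the expanded form of (2 + 3)^λ — fold it back up.
- the binomial theorem — yes, a natural case for it.
- telescoping: computed from the summand as displayed, the partial sums build up without the pairwise collapse telescoping exploits.


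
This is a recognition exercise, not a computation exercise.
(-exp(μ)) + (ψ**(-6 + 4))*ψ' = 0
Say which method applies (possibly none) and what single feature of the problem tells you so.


Diagnosis: separation of variables — solved for the derivative, the right side splits multiplicatively into a function of each variable alone — divide and integrate each side. The cross-partial test also passes here (vacuously, each side single-variable); the potential-function route would work, separation is simply more immediate.


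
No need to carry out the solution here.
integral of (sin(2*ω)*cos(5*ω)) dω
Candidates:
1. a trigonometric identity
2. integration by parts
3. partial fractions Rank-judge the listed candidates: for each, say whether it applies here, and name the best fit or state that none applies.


Verdict: a trigonometric identity — distinct frequencies under one product (sin(2*ω)*cos(5*ω)): the product-to-sum identity is the systematic route to an integrable form.
- a trigonometric identity: yes — fits the structure here.
- integration by parts — not the fit here: there is no polynomial factor to ladder down — parts can still close the trigonometric product by recursion, though the identity rewrite is the direct route.
- partial fractions: the expression is not a ratio of polynomials that decomposes further.


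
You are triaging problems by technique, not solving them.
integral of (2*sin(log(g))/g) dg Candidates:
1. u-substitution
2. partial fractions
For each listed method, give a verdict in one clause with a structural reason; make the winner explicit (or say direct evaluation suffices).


Best approach: u-substitution — read it as f(log(g)) times a constant multiple of d(log(g)): one substitution, u = log(g), finishes it.
- u-substitution: yes — fits the structure here.
- partial fractions: the expression is not a ratio of polynomials that decomposes further.


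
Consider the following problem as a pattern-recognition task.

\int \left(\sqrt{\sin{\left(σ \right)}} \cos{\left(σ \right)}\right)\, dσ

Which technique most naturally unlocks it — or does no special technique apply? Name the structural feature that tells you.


Technique: u-substitution — differentiating the inner expression \sin{\left(σ \right)} produces the factor \cos{\left(σ \right)} up to a constant multiple, so substituting u = \sin{\left(σ \right)} reduces everything to a one-variable integral in u.


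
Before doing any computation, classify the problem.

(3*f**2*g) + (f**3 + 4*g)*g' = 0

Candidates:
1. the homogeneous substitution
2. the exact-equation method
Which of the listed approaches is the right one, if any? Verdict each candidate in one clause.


Technique: the exact-equation method — checking ∂/∂g of 3*f**2*g against ∂/∂f of f**3 + 4*g: they match — the equation is exact as it stands.
- the homogeneous substitution: the ratio substitution does not collapse this equation.
- the exact-equation method — applicable, and directly so.


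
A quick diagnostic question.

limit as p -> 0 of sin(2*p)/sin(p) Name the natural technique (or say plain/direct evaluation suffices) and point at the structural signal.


Best approach: l'Hôpital's rule (0/0) — the 0/0 form at 0 is the signature situation for l'Hôpital's rule. Known elementary limits would finish this too — the rule just bypasses the case analysis.


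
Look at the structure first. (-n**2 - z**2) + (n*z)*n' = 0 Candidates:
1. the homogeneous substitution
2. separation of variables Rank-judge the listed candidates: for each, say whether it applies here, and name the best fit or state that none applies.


Technique: the homogeneous substitution — the slope's numerator and denominator share total degree; set v = n/z and the equation drops to separable form. This doubles as a Bernoulli equation in the unknown as written; the homogeneous route needs no setup at all.
- the homogeneous substitution: yes — fits the structure here.
- separation of variables — the two dependences do not factor apart.


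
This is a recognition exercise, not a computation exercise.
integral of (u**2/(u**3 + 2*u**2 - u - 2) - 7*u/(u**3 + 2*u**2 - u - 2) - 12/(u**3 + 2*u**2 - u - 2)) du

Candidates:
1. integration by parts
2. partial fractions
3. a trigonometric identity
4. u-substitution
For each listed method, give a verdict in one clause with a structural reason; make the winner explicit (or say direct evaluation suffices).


Method: partial fractions — rational integrand, reducible denominator u**3 + 2*u**2 - u - 2: decompose first, integrate second.
- integration by parts — no split into a nonconstant polynomial times one of the standard kernels — exp, sine, or cosine of a linear argument, or a logarithm — applies here.
- partial fractions — a fit — the right tool for this form.
- a trigonometric identity: no sine or cosine appears, so there is nothing for a trigonometric identity to act on.
- u-substitution: no subexpression of the integrand serves as a whole-integral substitution inner — individual terms may offer their own, but none carries its derivative as a factor of the full integrand; a working change of variable would have to be constructed from outside the expression.


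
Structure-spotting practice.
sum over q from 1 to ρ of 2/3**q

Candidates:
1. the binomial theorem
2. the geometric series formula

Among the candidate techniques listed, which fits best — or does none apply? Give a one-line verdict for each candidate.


Verdict: the geometric series formula — consecutive terms stand in a fixed index-free ratio — the geometric sum formula closes it.
- the binomial theorem — there is no sum-raised-to-a-power identity hiding in these terms.
- the geometric series formula — yes, a natural case for it.


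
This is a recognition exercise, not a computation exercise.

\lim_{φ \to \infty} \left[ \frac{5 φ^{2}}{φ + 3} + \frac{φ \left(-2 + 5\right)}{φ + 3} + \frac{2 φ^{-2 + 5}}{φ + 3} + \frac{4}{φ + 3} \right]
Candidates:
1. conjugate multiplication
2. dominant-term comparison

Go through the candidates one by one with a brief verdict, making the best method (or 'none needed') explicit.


Diagnosis: dominant-term comparison — divide by the highest power of φ present: lower-order terms vanish and the dominant ratio remains.
- conjugate multiplication: multiplying by a conjugate would not remove any indeterminacy here.
- dominant-term comparison — yes, a natural case for it.


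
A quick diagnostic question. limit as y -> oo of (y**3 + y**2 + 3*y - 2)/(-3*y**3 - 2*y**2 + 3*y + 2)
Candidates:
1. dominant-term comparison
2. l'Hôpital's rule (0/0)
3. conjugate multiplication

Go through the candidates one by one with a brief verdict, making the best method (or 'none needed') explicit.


Diagnosis: dominant-term comparison — divide by the highest power of y present: lower-order terms vanish and the dominant ratio remains.
- dominant-term comparison — applicable, and directly so.
- l'Hôpital's rule (0/0): as a single quotient the expression runs to ∞/∞ at the limit point — an at-infinity form of the rule would apply, though the leading-growth comparison is the direct reading.
- conjugate multiplication: the conjugate move applies to radical differences, which this is not.


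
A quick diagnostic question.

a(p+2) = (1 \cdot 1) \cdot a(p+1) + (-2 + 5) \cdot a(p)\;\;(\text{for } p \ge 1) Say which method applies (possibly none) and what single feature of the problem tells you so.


Technique: the characteristic-root method — shift-invariance with fixed coefficients calls for exponential trials; the characteristic polynomial finds every r^p.


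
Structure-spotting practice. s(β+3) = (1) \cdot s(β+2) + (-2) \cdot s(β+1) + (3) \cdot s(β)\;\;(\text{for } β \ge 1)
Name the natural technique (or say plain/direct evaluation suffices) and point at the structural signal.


Diagnosis: the characteristic-root method — the recurrence is linear and homogeneous with constant coefficients, so the ansatz r^β turns it into a polynomial equation for r.


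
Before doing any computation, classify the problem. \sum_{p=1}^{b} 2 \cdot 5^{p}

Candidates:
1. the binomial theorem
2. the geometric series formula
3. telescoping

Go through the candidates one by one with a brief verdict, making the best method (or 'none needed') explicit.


Method: the geometric series formula — term-over-term division gives 5 every time — index-free ratio, geometric sum formula applies.
- the binomial theorem: the terms do not reassemble into a binomial power.
- the geometric series formula: a fit — the right tool for this form.
- telescoping: the terms as presented offer no neighboring cancellation — a telescoping rewrite may exist, but the displayed structure does not hand one over.


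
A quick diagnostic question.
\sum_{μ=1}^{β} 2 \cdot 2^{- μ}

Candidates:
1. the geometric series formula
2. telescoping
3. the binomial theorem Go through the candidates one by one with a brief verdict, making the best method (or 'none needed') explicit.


Diagnosis: the geometric series formula — consecutive terms stand in a fixed index-free ratio — the geometric sum formula closes it.
- the geometric series formula — applicable, and directly so.
- telescoping — in the displayed form, no term reappears at a neighboring index to cancel against.
- the binomial theorem — there is no pair of bases whose matched powers would reassemble into a single binomial power.


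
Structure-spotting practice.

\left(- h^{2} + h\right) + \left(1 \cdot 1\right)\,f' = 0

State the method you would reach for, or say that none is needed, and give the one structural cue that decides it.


Diagnosis: no special technique — the slope is a pure function of h; integrate both sides and be done.


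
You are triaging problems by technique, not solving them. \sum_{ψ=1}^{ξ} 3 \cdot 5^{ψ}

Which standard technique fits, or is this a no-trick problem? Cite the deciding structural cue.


Verdict: the geometric series formula — consecutive terms stand in a fixed index-free ratio — the geometric sum formula closes it.


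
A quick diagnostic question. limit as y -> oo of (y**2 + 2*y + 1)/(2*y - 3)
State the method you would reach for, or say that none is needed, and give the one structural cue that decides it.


Best approach: dominant-term comparison — divide through by the highest power of y; every lower-order term dies and the dominant terms decide the limit. As a single quotient, the ∞/∞ shape would yield to repeated differentiation as well — the growth comparison gets there in one look.


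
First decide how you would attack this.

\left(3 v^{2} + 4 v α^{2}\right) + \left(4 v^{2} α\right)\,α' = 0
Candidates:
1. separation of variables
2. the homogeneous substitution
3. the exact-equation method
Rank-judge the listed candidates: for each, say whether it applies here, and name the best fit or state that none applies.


Diagnosis: the exact-equation method — because the two cross partials coincide, the form is conservative as written — recover its potential in (v, α).
- separation of variables: no division isolates the independent variable from the unknown.
- the homogeneous substitution — rescaling both variables together changes the slope, so no ratio substitution collapses it.
- the exact-equation method: yes, a natural case for it.


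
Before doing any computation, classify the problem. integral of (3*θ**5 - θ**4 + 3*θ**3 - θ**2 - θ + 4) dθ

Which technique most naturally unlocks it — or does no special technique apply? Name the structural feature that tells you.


Method: no special technique — nothing composite, nothing rational, nothing trigonometric — each constant-multiple power of θ integrates by the power rule alone.


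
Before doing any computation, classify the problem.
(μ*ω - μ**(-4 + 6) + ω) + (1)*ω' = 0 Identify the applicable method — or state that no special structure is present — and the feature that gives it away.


Verdict: a linear integrating factor — the unknown enters only to the first power against a nonzero forcing term — the integrating-factor template applies directly.


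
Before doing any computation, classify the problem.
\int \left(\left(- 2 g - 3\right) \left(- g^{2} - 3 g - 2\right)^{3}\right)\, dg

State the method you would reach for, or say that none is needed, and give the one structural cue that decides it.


Technique: u-substitution — structure check: outer function, inner expression - g^{2} - 3 g - 2, inner derivative as a factor — the classic u = - g^{2} - 3 g - 2 pattern. A patient expand-and-integrate also lands it; recognizing the inner expression is the shortcut.


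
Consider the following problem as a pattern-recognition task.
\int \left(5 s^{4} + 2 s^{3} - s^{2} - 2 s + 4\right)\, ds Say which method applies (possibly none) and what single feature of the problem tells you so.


Diagnosis: no special technique — a term-by-term power-rule job in s; no substitution or rearrangement earns its keep here.


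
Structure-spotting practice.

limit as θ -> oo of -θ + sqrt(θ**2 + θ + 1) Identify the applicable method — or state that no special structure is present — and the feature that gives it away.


Method: conjugate multiplication — both pieces blow up but their difference is finite; the conjugate trick rationalizes sqrt(θ**2 + θ + 1) - θ.


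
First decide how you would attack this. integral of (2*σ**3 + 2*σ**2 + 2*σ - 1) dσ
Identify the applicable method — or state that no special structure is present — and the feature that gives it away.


Verdict: no special technique — nothing composite, nothing rational, nothing trigonometric — each constant-multiple power of σ integrates by the power rule alone.


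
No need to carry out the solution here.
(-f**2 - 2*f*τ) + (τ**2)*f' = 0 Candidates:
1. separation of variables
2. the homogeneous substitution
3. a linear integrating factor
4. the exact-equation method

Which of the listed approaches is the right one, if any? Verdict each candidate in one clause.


Verdict: the homogeneous substitution — scaling τ and f together leaves the slope fixed — it depends only on f/τ, so substitute the ratio. A Bernoulli rewrite works here as the equation stands — the homogeneous substitution is the more immediate reading.
- separation of variables — no algebra isolates the independent variable on one side and the unknown on the other.
- the homogeneous substitution — applicable, and directly so.
- a linear integrating factor: the unknown enters nonlinearly (through a power, a denominator, or a transcendental function), which the linear integrating-factor recipe cannot absorb as-is — any repair would come from a preliminary substitution, not the factor.
- the exact-equation method — the mixed-partials test fails on this split — it is not an exact differential as presented.


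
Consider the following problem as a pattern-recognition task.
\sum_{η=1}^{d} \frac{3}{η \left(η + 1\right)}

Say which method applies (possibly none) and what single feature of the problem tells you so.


Verdict: telescoping — \frac{3}{η \left(η + 1\right)} is a collapsed telescope: expand it into simple fractions to see the cancellation.


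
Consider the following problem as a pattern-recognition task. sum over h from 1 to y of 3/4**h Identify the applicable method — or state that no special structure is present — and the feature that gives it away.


Verdict: the geometric series formula — consecutive terms stand in a fixed index-free ratio — the geometric sum formula closes it.


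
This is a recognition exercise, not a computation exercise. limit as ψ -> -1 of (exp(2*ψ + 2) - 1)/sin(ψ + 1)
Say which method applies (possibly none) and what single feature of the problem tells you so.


Method: l'Hôpital's rule (0/0) — the 0/0 form at -1 is the signature situation for l'Hôpital's rule. Known elementary limits would finish this too — the rule just bypasses the case analysis.


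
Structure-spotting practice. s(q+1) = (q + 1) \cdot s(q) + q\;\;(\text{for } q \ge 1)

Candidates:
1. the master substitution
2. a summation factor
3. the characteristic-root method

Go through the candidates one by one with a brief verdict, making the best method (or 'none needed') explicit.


Best approach: a summation factor — one-term recursion with variable weight q + 1 is solved by product normalization, not by root-finding.
- the master substitution — this is shift-type recursion, outside the divide-and-conquer template.
- a summation factor — applicable, and directly so.
- the characteristic-root method — an index-dependent weight blocks the pure exponential ansatz.


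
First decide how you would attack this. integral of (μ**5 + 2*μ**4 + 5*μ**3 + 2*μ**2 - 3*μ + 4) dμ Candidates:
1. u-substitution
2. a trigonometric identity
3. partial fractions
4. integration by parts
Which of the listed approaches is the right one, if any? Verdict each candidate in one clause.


Diagnosis: no special technique — every term is a constant multiple of a power of μ; term-wise power-rule integration needs no preliminary transformation.
- u-substitution: no substitution does more than relabel what direct integration already handles.
- a trigonometric identity — no sine or cosine appears, so there is nothing for a trigonometric identity to act on.
- partial fractions: there is no rational-function structure to decompose.
- integration by parts: splitting off a factor buys nothing — the integrand integrates directly without parts.


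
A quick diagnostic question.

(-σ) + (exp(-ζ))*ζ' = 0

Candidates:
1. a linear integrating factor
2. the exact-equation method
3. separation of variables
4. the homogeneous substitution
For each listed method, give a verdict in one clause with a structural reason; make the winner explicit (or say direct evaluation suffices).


Diagnosis: separation of variables — separating collects all ζ-dependence with the derivative and leaves all σ-dependence opposite: variables separate.
- a linear integrating factor — the unknown enters nonlinearly (through a power, a denominator, or a transcendental function), which the linear integrating-factor recipe cannot absorb as-is — any repair would come from a preliminary substitution, not the factor.
- the exact-equation method — any potential here is of the trivial single-variable kind; the exact method earns its name only with genuine cross terms.
- separation of variables — yes, a natural case for it.
- the homogeneous substitution — the slope changes under joint rescaling, failing the degree-zero test.


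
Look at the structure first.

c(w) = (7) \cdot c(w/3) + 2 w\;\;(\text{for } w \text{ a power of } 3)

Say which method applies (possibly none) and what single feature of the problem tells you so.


Method: the master substitution — the argument contracts 3-fold per step: reindex w exponentially and solve the linear recurrence in the new index.


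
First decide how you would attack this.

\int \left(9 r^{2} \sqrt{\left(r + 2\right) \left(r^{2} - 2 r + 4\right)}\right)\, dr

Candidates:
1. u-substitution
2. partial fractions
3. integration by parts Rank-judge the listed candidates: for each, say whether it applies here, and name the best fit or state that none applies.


Best approach: u-substitution — viewed as a product, the integrand is a composition evaluated at \left(r + 2\right) \left(r^{2} - 2 r + 4\right) times (a constant multiple of) that inner expression's derivative, so u = \left(r + 2\right) \left(r^{2} - 2 r + 4\right) makes it elementary.
- u-substitution: applicable, and directly so.
- partial fractions — the expression is not a ratio of polynomials that decomposes further.
- integration by parts — a polynomial factor is present, but its partner is not an exp, sine, or cosine of a degree-1 argument, nor a logarithm.


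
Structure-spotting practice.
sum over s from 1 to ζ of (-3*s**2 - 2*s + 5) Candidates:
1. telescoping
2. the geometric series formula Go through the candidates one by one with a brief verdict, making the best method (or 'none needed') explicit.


Method: no special technique — the summand is a plain polynomial in s (expanding first if it arrives factored); standard power-sum formulas evaluate it term by term.
- telescoping — as presented, consecutive terms share no shifted copy to cancel against — no rewrite is on display to change that.
- the geometric series formula: dividing successive terms gives an index-dependent quantity, not a constant.


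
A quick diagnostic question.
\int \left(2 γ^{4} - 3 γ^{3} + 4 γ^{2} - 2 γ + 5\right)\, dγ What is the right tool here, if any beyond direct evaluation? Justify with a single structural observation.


Verdict: no special technique — nothing composite, nothing rational, nothing trigonometric — each constant-multiple power of γ integrates by the power rule alone.


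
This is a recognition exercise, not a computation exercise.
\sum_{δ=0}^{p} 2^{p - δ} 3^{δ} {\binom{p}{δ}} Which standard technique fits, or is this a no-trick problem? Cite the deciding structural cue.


Diagnosis: the binomial theorem — the summand is term δ of a binomial expansion in 3 and 2; the whole sum is a single power.


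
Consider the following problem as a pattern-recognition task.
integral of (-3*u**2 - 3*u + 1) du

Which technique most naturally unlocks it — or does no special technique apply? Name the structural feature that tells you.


Technique: no special technique — every term is a constant multiple of a power of u; term-wise power-rule integration needs no preliminary transformation.
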